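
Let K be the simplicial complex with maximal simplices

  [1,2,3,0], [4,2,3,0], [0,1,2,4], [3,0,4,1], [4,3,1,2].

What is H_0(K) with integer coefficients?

H_0 ≅ Z.

We work with the vertex ordering 0 < 1 < 2 < 3 < 4. The simplices of K, each written with vertices in increasing order, are:

  0-simplices (5): [0], [1], [2], [3], [4]
  1-simplices (10): [0,1], [0,2], [0,3], [0,4], [1,2], [1,3], [1,4], [2,3], [2,4], [3,4]
  2-simplices (10): [0,1,2], [0,1,3], [0,1,4], [0,2,3], [0,2,4], [0,3,4], [1,2,3], [1,2,4], [1,3,4], [2,3,4]
  3-simplices (5): [0,1,2,3], [0,1,2,4], [0,1,3,4], [0,2,3,4], [1,2,3,4]

Hence C_0 ≅ Z^5, C_1 ≅ Z^10, C_2 ≅ Z^10, C_3 ≅ Z^5.

Boundary ∂_1: C_1 → C_0 maps an edge to its endpoints' difference, ∂[p,q] = q − p.
The resulting 5×10 matrix has rank 4, and its Smith normal form has invariant factors (1,1,1,1).

Boundary ∂_2: C_2 → C_1 maps a triangle to the signed sum of its edges. For instance
  ∂[1,3,4] = [3,4] − [1,4] + [1,3],
  ∂[2,3,4] = [3,4] − [2,4] + [2,3].
The 10×10 boundary matrix has rank 6 and Smith normal form diag(1,1,1,1,1,1).

Boundary ∂_3: C_3 → C_2 sends each 3-simplex σ to the alternating sum Σ_i (−1)^i (σ with its i-th vertex removed). For instance
  ∂[0,1,2,3] = [1,2,3] − [0,2,3] + [0,1,3] − [0,1,2],
  ∂[0,2,3,4] = [2,3,4] − [0,3,4] + [0,2,4] − [0,2,3].
As a 10×5 matrix over Z this has rank 4, with invariant factors (1,1,1,1).

From H_k ≅ ker(∂_k) / im(∂_{k+1}) we obtain:

  H_0: rank C_0 − rank ∂_1 = 5 − 4 = 1, and the invariant factors of ∂_1 are all 1, so H_0 = Z.

(K is a triangulation of the 3-sphere S^3.)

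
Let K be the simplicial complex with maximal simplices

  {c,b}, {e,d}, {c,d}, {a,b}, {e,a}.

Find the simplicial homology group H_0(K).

Fix the vertex order a < b < c < d < e and write every simplex with vertices in increasing order. Then dim K = 1 and the simplices of K are:

  0-simplices (5): a, b, c, d, e
  1-simplices (5): ab, ae, bc, cd, de

giving chain groups C_0 ≅ Z^5, C_1 ≅ Z^5.

Boundary ∂_1: C_1 → C_0 is given by ∂[p,q] = [q] − [p]. For instance
  ∂cd = d − c.
The 5×5 boundary matrix has rank 4 and Smith normal form diag(1,1,1,1).

Reading off H_k = ker ∂_k / im ∂_{k+1}:

  H_0: rank C_0 − rank ∂_1 = 5 − 4 = 1, and the invariant factors of ∂_1 are all 1, so H_0 ≅ Z.

H_0 ≅ Z.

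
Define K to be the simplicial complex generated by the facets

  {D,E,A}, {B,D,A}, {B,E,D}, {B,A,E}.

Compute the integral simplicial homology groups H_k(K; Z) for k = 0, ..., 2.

H_0 ≅ Z,  H_1 = 0,  H_2 ≅ Z.

Fix the vertex order A < B < D < E and write every simplex with vertices in increasing order. Then dim K = 2 and the simplices of K are:

  0-simplices (4): A, B, D, E
  1-simplices (6): AB, AD, AE, BD, BE, DE
  2-simplices (4): ABD, ABE, ADE, BDE

giving chain groups C_0 ≅ Z^4, C_1 ≅ Z^6, C_2 ≅ Z^4.

The boundary map ∂_1: C_1 → C_0 is given by ∂[p,q] = [q] − [p].
The 4×6 boundary matrix has rank 3 and Smith normal form diag(1,1,1).

Boundary ∂_2: C_2 → C_1 acts by ∂[p,q,r] = [q,r] − [p,r] + [p,q]. For instance
  ∂BDE = DE − BE + BD,
  ∂ABE = BE − AE + AB.
The 6×4 boundary matrix has rank 3 and Smith normal form diag(1,1,1).

Now H_k = ker ∂_k / im ∂_{k+1}, so:

  H_0: rank C_0 − rank ∂_1 = 4 − 3 = 1, and the invariant factors of ∂_1 are all 1, so H_0 = Z.
  H_1: rank ker ∂_1 − rank ∂_2 = (6 − 3) − 3 = 0, and the invariant factors of ∂_2 are all 1, so H_1 = 0.
  H_2: rank ker ∂_2 − rank ∂_3 = (4 − 3) − 0 = 1, and there is no ∂_3, so H_2 = Z.

As a check, the Euler characteristic is 4 − 6 + 4 = 2, which agrees with 1 − 0 + 1 = 2.
(K is a triangulation of the 2-sphere S^2.)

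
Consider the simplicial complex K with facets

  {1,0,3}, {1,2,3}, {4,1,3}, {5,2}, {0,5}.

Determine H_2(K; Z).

K has 6 vertices, 9 edges, 3 triangles.
rank ∂_2 = 3, rank ∂_3 = 0 ⇒ b_2 = 3 − 3 − 0 = 0. So H_2 ≅ 0.

H_2 ≅ 0.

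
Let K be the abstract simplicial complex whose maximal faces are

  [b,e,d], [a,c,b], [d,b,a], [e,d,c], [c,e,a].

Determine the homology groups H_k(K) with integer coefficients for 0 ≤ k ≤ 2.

We work with the vertex ordering a < b < c < d < e. The simplices of K, each written with vertices in increasing order, are:

  0-simplices (5): a, b, c, d, e
  1-simplices (10): ab, ac, ad, ae, bc, bd, be, cd, ce, de
  2-simplices (5): abc, abd, ace, bde, cde

so the chain groups are C_0 ≅ Z^5, C_1 ≅ Z^10, C_2 ≅ Z^5.

Boundary ∂_1: C_1 → C_0 maps an edge to its endpoints' difference, ∂[p,q] = q − p. For instance
  ∂ab = b − a.
The resulting 5×10 matrix has rank 4, and its Smith normal form has invariant factors (1,1,1,1).

The boundary map ∂_2: C_2 → C_1 acts by ∂[p,q,r] = [q,r] − [p,r] + [p,q]. For instance
  ∂bde = de − be + bd,
  ∂abc = bc − ac + ab.
The resulting 10×5 matrix has rank 5, and its Smith normal form has invariant factors (1,1,1,1,1).

Reading off H_k = ker ∂_k / im ∂_{k+1}:

  H_0: rank C_0 − rank ∂_1 = 5 − 4 = 1, and the invariant factors of ∂_1 are all 1, so H_0 ≅ Z.
  H_1: rank ker ∂_1 − rank ∂_2 = (10 − 4) − 5 = 1, and the invariant factors of ∂_2 are all 1, so H_1 ≅ Z.
  H_2: rank ker ∂_2 − rank ∂_3 = (5 − 5) − 0 = 0, and there is no ∂_3, so H_2 ≅ 0.

H_0 ≅ Z,  H_1 ≅ Z,  H_2 = 0.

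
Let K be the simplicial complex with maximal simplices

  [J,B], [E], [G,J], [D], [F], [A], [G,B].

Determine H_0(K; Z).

H_0 = Z^5.

Order the vertices as A < B < D < E < F < G < J. Listing each simplex with vertices in this order, K has dimension 1 with simplices:

  0-simplices (7): A, B, D, E, F, G, J
  1-simplices (3): BG, BJ, GJ

so the chain groups are C_0 ≅ Z^7, C_1 ≅ Z^3.

The boundary map ∂_1: C_1 → C_0 sends each edge [p,q] (with p < q) to q − p.
As a 7×3 matrix over Z this has rank 2, with invariant factors (1,1).

Computing H_k = (kernel of ∂_k) / (image of ∂_{k+1}):

  H_0: rank C_0 − rank ∂_1 = 7 − 2 = 5, and the invariant factors of ∂_1 are all 1, so H_0 = Z^5.

(K is a triangulation of the disjoint union of the circle S^1 and a set of 4 points.)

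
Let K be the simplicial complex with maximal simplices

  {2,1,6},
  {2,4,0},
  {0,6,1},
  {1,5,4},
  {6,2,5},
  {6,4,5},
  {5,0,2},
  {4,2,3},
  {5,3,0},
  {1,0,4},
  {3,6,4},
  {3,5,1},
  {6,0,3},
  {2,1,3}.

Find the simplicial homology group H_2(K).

H_2 ≅ Z.

We work with the vertex ordering 0 < 1 < 2 < 3 < 4 < 5 < 6. The simplices of K, each written with vertices in increasing order, are:

  0-simplices (7): [0], [1], [2], [3], [4], [5], [6]
  1-simplices (21): [0,1], [0,2], [0,3], [0,4], [0,5], [0,6], [1,2], [1,3], [1,4], [1,5], [1,6], [2,3], [2,4], [2,5], [2,6], [3,4], [3,5], [3,6], [4,5], [4,6], [5,6]
  2-simplices (14): [0,1,4], [0,1,6], [0,2,4], [0,2,5], [0,3,5], [0,3,6], [1,2,3], [1,2,6], [1,3,5], [1,4,5], [2,3,4], [2,5,6], [3,4,6], [4,5,6]

giving chain groups C_0 ≅ Z^7, C_1 ≅ Z^21, C_2 ≅ Z^14.

The boundary map ∂_1: C_1 → C_0 maps an edge to its endpoints' difference, ∂[p,q] = q − p.
This gives a 7×21 integer matrix of rank 6; reducing to Smith normal form yields diagonal entries (1,1,1,1,1,1).

∂_2: C_2 → C_1 sends each 2-simplex [p,q,r] to [q,r] − [p,r] + [p,q]. For instance
  ∂[3,4,6] = [4,6] − [3,6] + [3,4],
  ∂[1,2,3] = [2,3] − [1,3] + [1,2].
The 21×14 boundary matrix has rank 13 and Smith normal form diag(1,1,1,1,1,1,1,1,1,1,1,1,1).

Reading off H_k = ker ∂_k / im ∂_{k+1}:

  H_2: rank ker ∂_2 − rank ∂_3 = (14 − 13) − 0 = 1, and there is no ∂_3, so H_2 ≅ Z.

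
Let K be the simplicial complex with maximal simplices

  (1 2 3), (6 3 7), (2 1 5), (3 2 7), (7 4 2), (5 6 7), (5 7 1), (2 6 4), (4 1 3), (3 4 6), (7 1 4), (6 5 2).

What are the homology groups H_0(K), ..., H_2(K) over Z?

Take the total order 1 < 2 < 3 < 4 < 5 < 6 < 7 on the vertex set. Then K (dimension 2) consists of the simplices:

  0-simplices (7): [1], [2], [3], [4], [5], [6], [7]
  1-simplices (18): [1,2], [1,3], [1,4], [1,5], [1,7], [2,3], [2,4], [2,5], [2,6], [2,7], [3,4], [3,6], [3,7], [4,6], [4,7], [5,6], [5,7], [6,7]
  2-simplices (12): [1,2,3], [1,2,5], [1,3,4], [1,4,7], [1,5,7], [2,3,7], [2,4,6], [2,4,7], [2,5,6], [3,4,6], [3,6,7], [5,6,7]

giving chain groups C_0 ≅ Z^7, C_1 ≅ Z^18, C_2 ≅ Z^12.

The boundary map ∂_1: C_1 → C_0 sends each edge [p,q] (with p < q) to q − p.
This gives a 7×18 integer matrix of rank 6; reducing to Smith normal form yields diagonal entries (1,1,1,1,1,1).

∂_2: C_2 → C_1 acts by ∂[p,q,r] = [q,r] − [p,r] + [p,q]. For instance
  ∂[1,3,4] = [3,4] − [1,4] + [1,3],
  ∂[3,4,6] = [4,6] − [3,6] + [3,4].
The 18×12 boundary matrix has rank 12 and Smith normal form diag(1,1,1,1,1,1,1,1,1,1,1,2).

Now H_k = ker ∂_k / im ∂_{k+1}, so:

  H_0: rank C_0 − rank ∂_1 = 7 − 6 = 1, and the invariant factors of ∂_1 are all 1, so H_0 ≅ Z.
  H_1: rank ker ∂_1 − rank ∂_2 = (18 − 6) − 12 = 0, and ∂_2 has invariant factor 2 > 1, so H_1 ≅ Z/2.
  H_2: rank ker ∂_2 − rank ∂_3 = (12 − 12) − 0 = 0, and there is no ∂_3, so H_2 ≅ 0.

As a check, the Euler characteristic is 7 − 18 + 12 = 1, which agrees with 1 − 0 + 0 = 1.

H_0 = Z,  H_1 = Z/2,  H_2 = 0.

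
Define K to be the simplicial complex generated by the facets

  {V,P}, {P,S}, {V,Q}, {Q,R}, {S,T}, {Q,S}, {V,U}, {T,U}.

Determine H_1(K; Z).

We work with the vertex ordering P < Q < R < S < T < U < V. The simplices of K, each written with vertices in increasing order, are:

  0-simplices (7): P, Q, R, S, T, U, V
  1-simplices (8): PS, PV, QR, QS, QV, ST, TU, UV

Hence C_0 ≅ Z^7, C_1 ≅ Z^8.

∂_1: C_1 → C_0 maps an edge to its endpoints' difference, ∂[p,q] = q − p. For instance
  ∂ST = T − S.
The resulting 7×8 matrix has rank 6, and its Smith normal form has invariant factors (1,1,1,1,1,1).

Now H_k = ker ∂_k / im ∂_{k+1}, so:

  H_1: rank ker ∂_1 − rank ∂_2 = (8 − 6) − 0 = 2, and there is no ∂_2, so H_1 ≅ Z^2.

H_1 ≅ Z^2.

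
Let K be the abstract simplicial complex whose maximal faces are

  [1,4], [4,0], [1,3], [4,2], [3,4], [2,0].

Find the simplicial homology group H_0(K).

H_0 ≅ Z.

Order the vertices as 0 < 1 < 2 < 3 < 4. Listing each simplex with vertices in this order, K has dimension 1 with simplices:

  0-simplices (5): [0], [1], [2], [3], [4]
  1-simplices (6): [0,2], [0,4], [1,3], [1,4], [2,4], [3,4]

Hence C_0 ≅ Z^5, C_1 ≅ Z^6.

∂_1: C_1 → C_0 is given by ∂[p,q] = [q] − [p]. For instance
  ∂[1,3] = [3] − [1].
The resulting 5×6 matrix has rank 4, and its Smith normal form has invariant factors (1,1,1,1).

Now H_k = ker ∂_k / im ∂_{k+1}, so:

  H_0: rank C_0 − rank ∂_1 = 5 − 4 = 1, and the invariant factors of ∂_1 are all 1, so H_0 = Z.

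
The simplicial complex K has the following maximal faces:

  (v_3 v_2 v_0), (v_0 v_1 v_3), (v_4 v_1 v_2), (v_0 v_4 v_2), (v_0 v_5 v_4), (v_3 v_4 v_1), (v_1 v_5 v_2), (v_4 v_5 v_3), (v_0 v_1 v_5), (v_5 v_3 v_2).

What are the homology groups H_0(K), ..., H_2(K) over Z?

We work with the vertex ordering v_0 < v_1 < v_2 < v_3 < v_4 < v_5. The simplices of K, each written with vertices in increasing order, are:

  0-simplices (6): [v_0], [v_1], [v_2], [v_3], [v_4], [v_5]
  1-simplices (15): (15 of them)
  2-simplices (10): [v_0,v_1,v_3], [v_0,v_1,v_5], [v_0,v_2,v_3], [v_0,v_2,v_4], [v_0,v_4,v_5], [v_1,v_2,v_4], [v_1,v_2,v_5], [v_1,v_3,v_4], [v_2,v_3,v_5], [v_3,v_4,v_5]

Hence C_0 ≅ Z^6, C_1 ≅ Z^15, C_2 ≅ Z^10.

∂_1: C_1 → C_0 is given by ∂[p,q] = [q] − [p]. For instance
  ∂[v_1,v_5] = [v_5] − [v_1].
The resulting 6×15 matrix has rank 5, and its Smith normal form has invariant factors (1,1,1,1,1).

The boundary map ∂_2: C_2 → C_1 sends each 2-simplex [p,q,r] to [q,r] − [p,r] + [p,q]. For instance
  ∂[v_0,v_1,v_5] = [v_1,v_5] − [v_0,v_5] + [v_0,v_1],
  ∂[v_1,v_2,v_4] = [v_2,v_4] − [v_1,v_4] + [v_1,v_2].
The 15×10 boundary matrix has rank 10 and Smith normal form diag(1,1,1,1,1,1,1,1,1,2).

Computing H_k = (kernel of ∂_k) / (image of ∂_{k+1}):

  H_0: rank C_0 − rank ∂_1 = 6 − 5 = 1, and the invariant factors of ∂_1 are all 1, so H_0 = Z.
  H_1: rank ker ∂_1 − rank ∂_2 = (15 − 5) − 10 = 0, and ∂_2 has invariant factor 2 > 1, so H_1 = Z/2Z.
  H_2: rank ker ∂_2 − rank ∂_3 = (10 − 10) − 0 = 0, and there is no ∂_3, so H_2 = 0.

(K is a triangulation of the real projective plane RP^2.)

H_0 = Z,  H_1 = Z/2Z,  H_2 = 0.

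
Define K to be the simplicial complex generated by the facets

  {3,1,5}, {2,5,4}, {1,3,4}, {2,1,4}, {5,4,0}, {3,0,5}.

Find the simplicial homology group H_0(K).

We work with the vertex ordering 0 < 1 < 2 < 3 < 4 < 5. The simplices of K, each written with vertices in increasing order, are:

  0-simplices (6): [0], [1], [2], [3], [4], [5]
  1-simplices (12): [0,3], [0,4], [0,5], [1,2], [1,3], [1,4], [1,5], [2,4], [2,5], [3,4], [3,5], [4,5]
  2-simplices (6): [0,3,5], [0,4,5], [1,2,4], [1,3,4], [1,3,5], [2,4,5]

so the chain groups are C_0 ≅ Z^6, C_1 ≅ Z^12, C_2 ≅ Z^6.

∂_1: C_1 → C_0 sends each edge [p,q] (with p < q) to q − p. For instance
  ∂[0,4] = [4] − [0].
The resulting 6×12 matrix has rank 5, and its Smith normal form has invariant factors (1,1,1,1,1).

The boundary map ∂_2: C_2 → C_1 maps a triangle to the signed sum of its edges. For instance
  ∂[2,4,5] = [4,5] − [2,5] + [2,4],
  ∂[1,3,4] = [3,4] − [1,4] + [1,3].
This gives a 12×6 integer matrix of rank 6; reducing to Smith normal form yields diagonal entries (1,1,1,1,1,1).

Now H_k = ker ∂_k / im ∂_{k+1}, so:

  H_0: rank C_0 − rank ∂_1 = 6 − 5 = 1, and the invariant factors of ∂_1 are all 1, so H_0 = Z.

H_0 = Z.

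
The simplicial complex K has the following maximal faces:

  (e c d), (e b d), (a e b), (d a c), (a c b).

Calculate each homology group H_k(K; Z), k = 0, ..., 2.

Fix the vertex order a < b < c < d < e and write every simplex with vertices in increasing order. Then dim K = 2 and the simplices of K are:

  0-simplices (5): a, b, c, d, e
  1-simplices (10): ab, ac, ad, ae, bc, bd, be, cd, ce, de
  2-simplices (5): abc, abe, acd, bde, cde

giving chain groups C_0 ≅ Z^5, C_1 ≅ Z^10, C_2 ≅ Z^5.

Boundary ∂_1: C_1 → C_0 sends each edge [p,q] (with p < q) to q − p. For instance
  ∂ad = d − a.
The resulting 5×10 matrix has rank 4, and its Smith normal form has invariant factors (1,1,1,1).

∂_2: C_2 → C_1 acts by ∂[p,q,r] = [q,r] − [p,r] + [p,q]. For instance
  ∂abe = be − ae + ab,
  ∂bde = de − be + bd.
As a 10×5 matrix over Z this has rank 5, with invariant factors (1,1,1,1,1).

Computing H_k = (kernel of ∂_k) / (image of ∂_{k+1}):

  H_0: rank C_0 − rank ∂_1 = 5 − 4 = 1, and the invariant factors of ∂_1 are all 1, so H_0 ≅ Z.
  H_1: rank ker ∂_1 − rank ∂_2 = (10 − 4) − 5 = 1, and the invariant factors of ∂_2 are all 1, so H_1 ≅ Z.
  H_2: rank ker ∂_2 − rank ∂_3 = (5 − 5) − 0 = 0, and there is no ∂_3, so H_2 ≅ 0.

H_0 ≅ Z,  H_1 ≅ Z,  H_2 = 0.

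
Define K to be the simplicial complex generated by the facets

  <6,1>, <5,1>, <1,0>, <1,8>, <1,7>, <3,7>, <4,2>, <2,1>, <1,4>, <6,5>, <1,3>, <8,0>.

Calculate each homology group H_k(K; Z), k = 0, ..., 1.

H_0 = Z,  H_1 = Z^4.

Take the total order 0 < 1 < 2 < 3 < 4 < 5 < 6 < 7 < 8 on the vertex set. Then K (dimension 1) consists of the simplices:

  0-simplices (9): [0], [1], [2], [3], [4], [5], [6], [7], [8]
  1-simplices (12): [0,1], [0,8], [1,2], [1,3], [1,4], [1,5], [1,6], [1,7], [1,8], [2,4], [3,7], [5,6]

so the chain groups are C_0 ≅ Z^9, C_1 ≅ Z^12.

∂_1: C_1 → C_0 maps an edge to its endpoints' difference, ∂[p,q] = q − p. For instance
  ∂[0,8] = [8] − [0].
As a 9×12 matrix over Z this has rank 8, with invariant factors (1,1,1,1,1,1,1,1).

Computing H_k = (kernel of ∂_k) / (image of ∂_{k+1}):

  H_0: rank C_0 − rank ∂_1 = 9 − 8 = 1, and the invariant factors of ∂_1 are all 1, so H_0 ≅ Z.
  H_1: rank ker ∂_1 − rank ∂_2 = (12 − 8) − 0 = 4, and there is no ∂_2, so H_1 ≅ Z^4.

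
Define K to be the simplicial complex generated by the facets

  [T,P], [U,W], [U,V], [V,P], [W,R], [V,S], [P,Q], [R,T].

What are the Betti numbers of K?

b_0 = 1, b_1 = 1.

Order the vertices as P < Q < R < S < T < U < V < W. Listing each simplex with vertices in this order, K has dimension 1 with simplices:

  0-simplices (8): P, Q, R, S, T, U, V, W
  1-simplices (8): PQ, PT, PV, RT, RW, SV, UV, UW

giving chain groups C_0 ≅ Z^8, C_1 ≅ Z^8.

Boundary ∂_1: C_1 → C_0 sends each edge [p,q] (with p < q) to q − p. For instance
  ∂UV = V − U.
The 8×8 boundary matrix has rank 7 and Smith normal form diag(1,1,1,1,1,1,1).

Computing H_k = (kernel of ∂_k) / (image of ∂_{k+1}):

  H_0: rank C_0 − rank ∂_1 = 8 − 7 = 1, and the invariant factors of ∂_1 are all 1, so H_0 ≅ Z.
  H_1: rank ker ∂_1 − rank ∂_2 = (8 − 7) − 0 = 1, and there is no ∂_2, so H_1 ≅ Z.

As a check, the Euler characteristic is 8 − 8 = 0, which agrees with 1 − 1 = 0.

Hence the Betti numbers are b_0 = 1, b_1 = 1.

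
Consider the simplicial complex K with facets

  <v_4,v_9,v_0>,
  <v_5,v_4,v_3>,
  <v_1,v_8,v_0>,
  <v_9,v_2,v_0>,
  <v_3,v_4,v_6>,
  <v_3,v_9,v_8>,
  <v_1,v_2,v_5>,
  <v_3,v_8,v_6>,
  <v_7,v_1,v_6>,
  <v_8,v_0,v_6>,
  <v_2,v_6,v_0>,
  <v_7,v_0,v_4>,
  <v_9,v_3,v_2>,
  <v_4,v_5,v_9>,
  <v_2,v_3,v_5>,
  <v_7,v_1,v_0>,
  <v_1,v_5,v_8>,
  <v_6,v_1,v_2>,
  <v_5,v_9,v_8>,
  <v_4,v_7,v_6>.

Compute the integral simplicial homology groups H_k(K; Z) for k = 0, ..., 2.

K has 10 vertices, 30 edges, 20 triangles.
rank ∂_0 = 0, rank ∂_1 = 9 ⇒ b_0 = 10 − 0 − 9 = 1; all invariant factors of ∂_1 are 1 so no torsion. So H_0 ≅ Z.
rank ∂_1 = 9, rank ∂_2 = 20 ⇒ b_1 = 30 − 9 − 20 = 1; ∂_2 has invariant factor(s) [2] giving torsion. So H_1 ≅ Z ⊕ Z/2.
rank ∂_2 = 20, rank ∂_3 = 0 ⇒ b_2 = 20 − 20 − 0 = 0. So H_2 ≅ 0.

H_0 ≅ Z,  H_1 ≅ Z ⊕ Z/2,  H_2 = 0.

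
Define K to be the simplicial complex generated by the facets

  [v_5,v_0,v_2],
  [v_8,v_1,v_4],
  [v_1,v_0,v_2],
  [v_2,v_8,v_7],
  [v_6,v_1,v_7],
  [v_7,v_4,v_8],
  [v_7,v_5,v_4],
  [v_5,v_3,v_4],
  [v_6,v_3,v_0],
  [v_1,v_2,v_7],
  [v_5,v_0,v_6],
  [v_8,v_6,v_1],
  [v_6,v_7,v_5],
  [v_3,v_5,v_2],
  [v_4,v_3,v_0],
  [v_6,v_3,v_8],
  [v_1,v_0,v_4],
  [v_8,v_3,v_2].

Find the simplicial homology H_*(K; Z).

K has 9 vertices, 27 edges, 18 triangles.
rank ∂_0 = 0, rank ∂_1 = 8 ⇒ b_0 = 9 − 0 − 8 = 1; all invariant factors of ∂_1 are 1 so no torsion. So H_0 ≅ Z.
rank ∂_1 = 8, rank ∂_2 = 18 ⇒ b_1 = 27 − 8 − 18 = 1; ∂_2 has invariant factor(s) [2] giving torsion. So H_1 ≅ Z ⊕ Z/2.
rank ∂_2 = 18, rank ∂_3 = 0 ⇒ b_2 = 18 − 18 − 0 = 0. So H_2 ≅ 0.

H_0 = Z,  H_1 = Z ⊕ Z/2,  H_2 = 0.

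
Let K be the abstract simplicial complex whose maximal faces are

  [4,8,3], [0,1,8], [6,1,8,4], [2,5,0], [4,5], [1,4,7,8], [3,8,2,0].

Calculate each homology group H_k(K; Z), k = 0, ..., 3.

We work with the vertex ordering 0 < 1 < 2 < 3 < 4 < 5 < 6 < 7 < 8. The simplices of K, each written with vertices in increasing order, are:

  0-simplices (9): [0], [1], [2], [3], [4], [5], [6], [7], [8]
  1-simplices (20): [0,1], [0,2], [0,3], [0,5], [0,8], [1,4], [1,6], [1,7], [1,8], [2,3], [2,5], [2,8], [3,4], [3,8], [4,5], [4,6], [4,7], [4,8], [6,8], [7,8]
  2-simplices (14): [0,1,8], [0,2,3], [0,2,5], [0,2,8], [0,3,8], [1,4,6], [1,4,7], [1,4,8], [1,6,8], [1,7,8], [2,3,8], [3,4,8], [4,6,8], [4,7,8]
  3-simplices (3): [0,2,3,8], [1,4,6,8], [1,4,7,8]

so the chain groups are C_0 ≅ Z^9, C_1 ≅ Z^20, C_2 ≅ Z^14, C_3 ≅ Z^3.

Boundary ∂_1: C_1 → C_0 maps an edge to its endpoints' difference, ∂[p,q] = q − p. For instance
  ∂[6,8] = [8] − [6].
This gives a 9×20 integer matrix of rank 8; reducing to Smith normal form yields diagonal entries (1,1,1,1,1,1,1,1).

∂_2: C_2 → C_1 sends each 2-simplex [p,q,r] to [q,r] − [p,r] + [p,q]. For instance
  ∂[4,6,8] = [6,8] − [4,8] + [4,6],
  ∂[0,2,3] = [2,3] − [0,3] + [0,2].
The 20×14 boundary matrix has rank 11 and Smith normal form diag(1,1,1,1,1,1,1,1,1,1,1).

Boundary ∂_3: C_3 → C_2 sends each 3-simplex σ to the alternating sum Σ_i (−1)^i (σ with its i-th vertex removed). For instance
  ∂[1,4,6,8] = [4,6,8] − [1,6,8] + [1,4,8] − [1,4,6],
  ∂[0,2,3,8] = [2,3,8] − [0,3,8] + [0,2,8] − [0,2,3].
As a 14×3 matrix over Z this has rank 3, with invariant factors (1,1,1).

From H_k ≅ ker(∂_k) / im(∂_{k+1}) we obtain:

  H_0: rank C_0 − rank ∂_1 = 9 − 8 = 1, and the invariant factors of ∂_1 are all 1, so H_0 = Z.
  H_1: rank ker ∂_1 − rank ∂_2 = (20 − 8) − 11 = 1, and the invariant factors of ∂_2 are all 1, so H_1 = Z.
  H_2: rank ker ∂_2 − rank ∂_3 = (14 − 11) − 3 = 0, and the invariant factors of ∂_3 are all 1, so H_2 = 0.
  H_3: rank ker ∂_3 − rank ∂_4 = (3 − 3) − 0 = 0, and there is no ∂_4, so H_3 = 0.

H_0 = Z,  H_1 = Z,  H_2 = 0,  H_3 = 0.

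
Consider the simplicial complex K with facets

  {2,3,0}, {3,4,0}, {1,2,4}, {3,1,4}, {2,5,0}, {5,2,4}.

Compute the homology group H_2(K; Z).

H_2 ≅ 0.

K has 6 vertices, 12 edges, 6 triangles.
rank ∂_2 = 6, rank ∂_3 = 0 ⇒ b_2 = 6 − 6 − 0 = 0. So H_2 = 0.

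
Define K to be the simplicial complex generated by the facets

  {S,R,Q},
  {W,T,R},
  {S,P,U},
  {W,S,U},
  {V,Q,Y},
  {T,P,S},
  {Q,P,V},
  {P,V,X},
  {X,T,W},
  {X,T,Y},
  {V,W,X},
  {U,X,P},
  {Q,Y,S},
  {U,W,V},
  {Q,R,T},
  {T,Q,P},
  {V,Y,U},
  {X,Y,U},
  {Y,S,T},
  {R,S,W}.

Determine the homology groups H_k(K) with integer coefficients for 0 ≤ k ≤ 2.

We work with the vertex ordering P < Q < R < S < T < U < V < W < X < Y. The simplices of K, each written with vertices in increasing order, are:

  0-simplices (10): P, Q, R, S, T, U, V, W, X, Y
  1-simplices (30): PQ, PS, PT, PU, PV, PX, QR, QS, QT, QV, QY, RS, RT, RW, ST, SU, SW, SY, TW, TX, TY, UV, UW, UX, UY, VW, VX, VY, WX, XY
  2-simplices (20): PQT, PQV, PST, PSU, PUX, PVX, QRS, QRT, QSY, QVY, RSW, RTW, STY, SUW, TWX, TXY, UVW, UVY, UXY, VWX

Hence C_0 ≅ Z^10, C_1 ≅ Z^30, C_2 ≅ Z^20.

The boundary map ∂_1: C_1 → C_0 is given by ∂[p,q] = [q] − [p].
As a 10×30 matrix over Z this has rank 9, with invariant factors (1,1,1,1,1,1,1,1,1).

The boundary map ∂_2: C_2 → C_1 sends each 2-simplex [p,q,r] to [q,r] − [p,r] + [p,q]. For instance
  ∂VWX = WX − VX + VW,
  ∂QRS = RS − QS + QR.
The resulting 30×20 matrix has rank 20, and its Smith normal form has invariant factors (1,1,1,1,1,1,1,1,1,1,1,1,1,1,1,1,1,1,1,2).

Computing H_k = (kernel of ∂_k) / (image of ∂_{k+1}):

  H_0: rank C_0 − rank ∂_1 = 10 − 9 = 1, and the invariant factors of ∂_1 are all 1, so H_0 = Z.
  H_1: rank ker ∂_1 − rank ∂_2 = (30 − 9) − 20 = 1, and ∂_2 has invariant factor 2 > 1, so H_1 = Z ⊕ Z/2.
  H_2: rank ker ∂_2 − rank ∂_3 = (20 − 20) − 0 = 0, and there is no ∂_3, so H_2 = 0.

H_0 = Z,  H_1 = Z ⊕ Z/2,  H_2 = 0.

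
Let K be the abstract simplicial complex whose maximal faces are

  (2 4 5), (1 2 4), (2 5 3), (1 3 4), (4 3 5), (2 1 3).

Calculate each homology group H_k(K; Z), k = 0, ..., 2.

Take the total order 1 < 2 < 3 < 4 < 5 on the vertex set. Then K (dimension 2) consists of the simplices:

  0-simplices (5): [1], [2], [3], [4], [5]
  1-simplices (9): [1,2], [1,3], [1,4], [2,3], [2,4], [2,5], [3,4], [3,5], [4,5]
  2-simplices (6): [1,2,3], [1,2,4], [1,3,4], [2,3,5], [2,4,5], [3,4,5]

so the chain groups are C_0 ≅ Z^5, C_1 ≅ Z^9, C_2 ≅ Z^6.

∂_1: C_1 → C_0 is given by ∂[p,q] = [q] − [p]. For instance
  ∂[3,5] = [5] − [3].
This gives a 5×9 integer matrix of rank 4; reducing to Smith normal form yields diagonal entries (1,1,1,1).

Boundary ∂_2: C_2 → C_1 maps a triangle to the signed sum of its edges. For instance
  ∂[1,3,4] = [3,4] − [1,4] + [1,3],
  ∂[2,4,5] = [4,5] − [2,5] + [2,4].
As a 9×6 matrix over Z this has rank 5, with invariant factors (1,1,1,1,1).

Computing H_k = (kernel of ∂_k) / (image of ∂_{k+1}):

  H_0: rank C_0 − rank ∂_1 = 5 − 4 = 1, and the invariant factors of ∂_1 are all 1, so H_0 ≅ Z.
  H_1: rank ker ∂_1 − rank ∂_2 = (9 − 4) − 5 = 0, and the invariant factors of ∂_2 are all 1, so H_1 ≅ 0.
  H_2: rank ker ∂_2 − rank ∂_3 = (6 − 5) − 0 = 1, and there is no ∂_3, so H_2 ≅ Z.

(K is a triangulation of the 2-sphere S^2.)

H_0 = Z,  H_1 = 0,  H_2 = Z.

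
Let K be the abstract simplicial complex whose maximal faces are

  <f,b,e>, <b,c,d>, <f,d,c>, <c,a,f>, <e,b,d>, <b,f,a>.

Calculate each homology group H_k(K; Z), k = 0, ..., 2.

Take the total order a < b < c < d < e < f on the vertex set. Then K (dimension 2) consists of the simplices:

  0-simplices (6): a, b, c, d, e, f
  1-simplices (12): ab, ac, af, bc, bd, be, bf, cd, cf, de, df, ef
  2-simplices (6): abf, acf, bcd, bde, bef, cdf

giving chain groups C_0 ≅ Z^6, C_1 ≅ Z^12, C_2 ≅ Z^6.

The boundary map ∂_1: C_1 → C_0 sends each edge [p,q] (with p < q) to q − p.
This gives a 6×12 integer matrix of rank 5; reducing to Smith normal form yields diagonal entries (1,1,1,1,1).

∂_2: C_2 → C_1 acts by ∂[p,q,r] = [q,r] − [p,r] + [p,q]. For instance
  ∂acf = cf − af + ac,
  ∂bef = ef − bf + be.
As a 12×6 matrix over Z this has rank 6, with invariant factors (1,1,1,1,1,1).

From H_k ≅ ker(∂_k) / im(∂_{k+1}) we obtain:

  H_0: rank C_0 − rank ∂_1 = 6 − 5 = 1, and the invariant factors of ∂_1 are all 1, so H_0 = Z.
  H_1: rank ker ∂_1 − rank ∂_2 = (12 − 5) − 6 = 1, and the invariant factors of ∂_2 are all 1, so H_1 = Z.
  H_2: rank ker ∂_2 − rank ∂_3 = (6 − 6) − 0 = 0, and there is no ∂_3, so H_2 = 0.

H_0 ≅ Z,  H_1 ≅ Z,  H_2 = 0.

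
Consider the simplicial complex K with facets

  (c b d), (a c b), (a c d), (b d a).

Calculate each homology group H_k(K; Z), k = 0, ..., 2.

Fix the vertex order a < b < c < d and write every simplex with vertices in increasing order. Then dim K = 2 and the simplices of K are:

  0-simplices (4): a, b, c, d
  1-simplices (6): ab, ac, ad, bc, bd, cd
  2-simplices (4): abc, abd, acd, bcd

Hence C_0 ≅ Z^4, C_1 ≅ Z^6, C_2 ≅ Z^4.

Boundary ∂_1: C_1 → C_0 sends each edge [p,q] (with p < q) to q − p. For instance
  ∂ab = b − a.
This gives a 4×6 integer matrix of rank 3; reducing to Smith normal form yields diagonal entries (1,1,1).

The boundary map ∂_2: C_2 → C_1 sends each 2-simplex [p,q,r] to [q,r] − [p,r] + [p,q]. For instance
  ∂acd = cd − ad + ac,
  ∂abd = bd − ad + ab.
The resulting 6×4 matrix has rank 3, and its Smith normal form has invariant factors (1,1,1).

Computing H_k = (kernel of ∂_k) / (image of ∂_{k+1}):

  H_0: rank C_0 − rank ∂_1 = 4 − 3 = 1, and the invariant factors of ∂_1 are all 1, so H_0 = Z.
  H_1: rank ker ∂_1 − rank ∂_2 = (6 − 3) − 3 = 0, and the invariant factors of ∂_2 are all 1, so H_1 = 0.
  H_2: rank ker ∂_2 − rank ∂_3 = (4 − 3) − 0 = 1, and there is no ∂_3, so H_2 = Z.

As a check, the Euler characteristic is 4 − 6 + 4 = 2, which agrees with 1 − 0 + 1 = 2.

H_0 = Z,  H_1 = 0,  H_2 = Z.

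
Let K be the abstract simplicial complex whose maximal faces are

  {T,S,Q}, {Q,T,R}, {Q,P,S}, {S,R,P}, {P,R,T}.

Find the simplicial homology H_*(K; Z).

H_0 ≅ Z,  H_1 ≅ Z,  H_2 = 0.

Order the vertices as P < Q < R < S < T. Listing each simplex with vertices in this order, K has dimension 2 with simplices:

  0-simplices (5): P, Q, R, S, T
  1-simplices (10): PQ, PR, PS, PT, QR, QS, QT, RS, RT, ST
  2-simplices (5): PQS, PRS, PRT, QRT, QST

giving chain groups C_0 ≅ Z^5, C_1 ≅ Z^10, C_2 ≅ Z^5.

Boundary ∂_1: C_1 → C_0 maps an edge to its endpoints' difference, ∂[p,q] = q − p. For instance
  ∂RT = T − R.
The 5×10 boundary matrix has rank 4 and Smith normal form diag(1,1,1,1).

The boundary map ∂_2: C_2 → C_1 acts by ∂[p,q,r] = [q,r] − [p,r] + [p,q]. For instance
  ∂PQS = QS − PS + PQ,
  ∂QST = ST − QT + QS.
The 10×5 boundary matrix has rank 5 and Smith normal form diag(1,1,1,1,1).

From H_k ≅ ker(∂_k) / im(∂_{k+1}) we obtain:

  H_0: rank C_0 − rank ∂_1 = 5 − 4 = 1, and the invariant factors of ∂_1 are all 1, so H_0 ≅ Z.
  H_1: rank ker ∂_1 − rank ∂_2 = (10 − 4) − 5 = 1, and the invariant factors of ∂_2 are all 1, so H_1 ≅ Z.
  H_2: rank ker ∂_2 − rank ∂_3 = (5 − 5) − 0 = 0, and there is no ∂_3, so H_2 ≅ 0.

(K is a triangulation of the Möbius band.)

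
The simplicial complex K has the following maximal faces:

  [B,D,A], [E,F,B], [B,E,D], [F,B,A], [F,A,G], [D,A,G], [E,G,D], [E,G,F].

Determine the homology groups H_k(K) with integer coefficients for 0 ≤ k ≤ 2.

Take the total order A < B < D < E < F < G on the vertex set. Then K (dimension 2) consists of the simplices:

  0-simplices (6): A, B, D, E, F, G
  1-simplices (12): AB, AD, AF, AG, BD, BE, BF, DE, DG, EF, EG, FG
  2-simplices (8): ABD, ABF, ADG, AFG, BDE, BEF, DEG, EFG

Hence C_0 ≅ Z^6, C_1 ≅ Z^12, C_2 ≅ Z^8.

The boundary map ∂_1: C_1 → C_0 maps an edge to its endpoints' difference, ∂[p,q] = q − p.
As a 6×12 matrix over Z this has rank 5, with invariant factors (1,1,1,1,1).

The boundary map ∂_2: C_2 → C_1 sends each 2-simplex [p,q,r] to [q,r] − [p,r] + [p,q]. For instance
  ∂AFG = FG − AG + AF,
  ∂ABF = BF − AF + AB.
The resulting 12×8 matrix has rank 7, and its Smith normal form has invariant factors (1,1,1,1,1,1,1).

Now H_k = ker ∂_k / im ∂_{k+1}, so:

  H_0: rank C_0 − rank ∂_1 = 6 − 5 = 1, and the invariant factors of ∂_1 are all 1, so H_0 ≅ Z.
  H_1: rank ker ∂_1 − rank ∂_2 = (12 − 5) − 7 = 0, and the invariant factors of ∂_2 are all 1, so H_1 ≅ 0.
  H_2: rank ker ∂_2 − rank ∂_3 = (8 − 7) − 0 = 1, and there is no ∂_3, so H_2 ≅ Z.

As a check, the Euler characteristic is 6 − 12 + 8 = 2, which agrees with 1 − 0 + 1 = 2.
(K is a triangulation of the 2-sphere S^2.)

H_0 = Z,  H_1 = 0,  H_2 = Z.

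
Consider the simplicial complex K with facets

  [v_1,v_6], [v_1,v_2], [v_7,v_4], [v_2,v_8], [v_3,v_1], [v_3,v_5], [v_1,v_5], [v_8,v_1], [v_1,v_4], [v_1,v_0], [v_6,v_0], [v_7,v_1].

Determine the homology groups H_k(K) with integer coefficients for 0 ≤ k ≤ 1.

Take the total order v_0 < v_1 < v_2 < v_3 < v_4 < v_5 < v_6 < v_7 < v_8 on the vertex set. Then K (dimension 1) consists of the simplices:

  0-simplices (9): [v_0], [v_1], [v_2], [v_3], [v_4], [v_5], [v_6], [v_7], [v_8]
  1-simplices (12): [v_0,v_1], [v_0,v_6], [v_1,v_2], [v_1,v_3], [v_1,v_4], [v_1,v_5], [v_1,v_6], [v_1,v_7], [v_1,v_8], [v_2,v_8], [v_3,v_5], [v_4,v_7]

Hence C_0 ≅ Z^9, C_1 ≅ Z^12.

Boundary ∂_1: C_1 → C_0 sends each edge [p,q] (with p < q) to q − p.
This gives a 9×12 integer matrix of rank 8; reducing to Smith normal form yields diagonal entries (1,1,1,1,1,1,1,1).

From H_k ≅ ker(∂_k) / im(∂_{k+1}) we obtain:

  H_0: rank C_0 − rank ∂_1 = 9 − 8 = 1, and the invariant factors of ∂_1 are all 1, so H_0 = Z.
  H_1: rank ker ∂_1 − rank ∂_2 = (12 − 8) − 0 = 4, and there is no ∂_2, so H_1 = Z^4.

As a check, the Euler characteristic is 9 − 12 = -3, which agrees with 1 − 4 = -3.

H_0 ≅ Z,  H_1 ≅ Z^4.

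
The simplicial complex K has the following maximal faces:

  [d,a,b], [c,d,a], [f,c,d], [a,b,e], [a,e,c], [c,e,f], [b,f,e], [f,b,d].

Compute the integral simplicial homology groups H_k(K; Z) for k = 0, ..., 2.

Take the total order a < b < c < d < e < f on the vertex set. Then K (dimension 2) consists of the simplices:

  0-simplices (6): a, b, c, d, e, f
  1-simplices (12): ab, ac, ad, ae, bd, be, bf, cd, ce, cf, df, ef
  2-simplices (8): abd, abe, acd, ace, bdf, bef, cdf, cef

giving chain groups C_0 ≅ Z^6, C_1 ≅ Z^12, C_2 ≅ Z^8.

The boundary map ∂_1: C_1 → C_0 sends each edge [p,q] (with p < q) to q − p. For instance
  ∂ae = e − a.
This gives a 6×12 integer matrix of rank 5; reducing to Smith normal form yields diagonal entries (1,1,1,1,1).

Boundary ∂_2: C_2 → C_1 acts by ∂[p,q,r] = [q,r] − [p,r] + [p,q]. For instance
  ∂cdf = df − cf + cd,
  ∂bdf = df − bf + bd.
The 12×8 boundary matrix has rank 7 and Smith normal form diag(1,1,1,1,1,1,1).

Computing H_k = (kernel of ∂_k) / (image of ∂_{k+1}):

  H_0: rank C_0 − rank ∂_1 = 6 − 5 = 1, and the invariant factors of ∂_1 are all 1, so H_0 ≅ Z.
  H_1: rank ker ∂_1 − rank ∂_2 = (12 − 5) − 7 = 0, and the invariant factors of ∂_2 are all 1, so H_1 ≅ 0.
  H_2: rank ker ∂_2 − rank ∂_3 = (8 − 7) − 0 = 1, and there is no ∂_3, so H_2 ≅ Z.

As a check, the Euler characteristic is 6 − 12 + 8 = 2, which agrees with 1 − 0 + 1 = 2.
(K is a triangulation of the 2-sphere S^2.)

H_0 = Z,  H_1 = 0,  H_2 = Z.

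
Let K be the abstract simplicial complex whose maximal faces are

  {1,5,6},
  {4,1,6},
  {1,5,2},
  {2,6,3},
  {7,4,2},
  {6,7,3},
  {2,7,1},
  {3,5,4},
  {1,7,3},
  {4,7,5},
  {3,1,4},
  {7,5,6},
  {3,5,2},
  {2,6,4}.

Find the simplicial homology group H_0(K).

Fix the vertex order 1 < 2 < 3 < 4 < 5 < 6 < 7 and write every simplex with vertices in increasing order. Then dim K = 2 and the simplices of K are:

  0-simplices (7): [1], [2], [3], [4], [5], [6], [7]
  1-simplices (21): [1,2], [1,3], [1,4], [1,5], [1,6], [1,7], [2,3], [2,4], [2,5], [2,6], [2,7], [3,4], [3,5], [3,6], [3,7], [4,5], [4,6], [4,7], [5,6], [5,7], [6,7]
  2-simplices (14): [1,2,5], [1,2,7], [1,3,4], [1,3,7], [1,4,6], [1,5,6], [2,3,5], [2,3,6], [2,4,6], [2,4,7], [3,4,5], [3,6,7], [4,5,7], [5,6,7]

so the chain groups are C_0 ≅ Z^7, C_1 ≅ Z^21, C_2 ≅ Z^14.

The boundary map ∂_1: C_1 → C_0 maps an edge to its endpoints' difference, ∂[p,q] = q − p.
The 7×21 boundary matrix has rank 6 and Smith normal form diag(1,1,1,1,1,1).

∂_2: C_2 → C_1 acts by ∂[p,q,r] = [q,r] − [p,r] + [p,q]. For instance
  ∂[1,4,6] = [4,6] − [1,6] + [1,4],
  ∂[2,4,7] = [4,7] − [2,7] + [2,4].
The resulting 21×14 matrix has rank 13, and its Smith normal form has invariant factors (1,1,1,1,1,1,1,1,1,1,1,1,1).

Computing H_k = (kernel of ∂_k) / (image of ∂_{k+1}):

  H_0: rank C_0 − rank ∂_1 = 7 − 6 = 1, and the invariant factors of ∂_1 are all 1, so H_0 = Z.

(K is a triangulation of the torus T^2.)

H_0 ≅ Z.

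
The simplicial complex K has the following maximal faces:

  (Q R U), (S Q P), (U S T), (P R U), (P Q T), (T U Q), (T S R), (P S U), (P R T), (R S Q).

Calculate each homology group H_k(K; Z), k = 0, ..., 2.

Take the total order P < Q < R < S < T < U on the vertex set. Then K (dimension 2) consists of the simplices:

  0-simplices (6): P, Q, R, S, T, U
  1-simplices (15): PQ, PR, PS, PT, PU, QR, QS, QT, QU, RS, RT, RU, ST, SU, TU
  2-simplices (10): PQS, PQT, PRT, PRU, PSU, QRS, QRU, QTU, RST, STU

Hence C_0 ≅ Z^6, C_1 ≅ Z^15, C_2 ≅ Z^10.

Boundary ∂_1: C_1 → C_0 maps an edge to its endpoints' difference, ∂[p,q] = q − p. For instance
  ∂PT = T − P.
This gives a 6×15 integer matrix of rank 5; reducing to Smith normal form yields diagonal entries (1,1,1,1,1).

Boundary ∂_2: C_2 → C_1 acts by ∂[p,q,r] = [q,r] − [p,r] + [p,q]. For instance
  ∂STU = TU − SU + ST,
  ∂RST = ST − RT + RS.
This gives a 15×10 integer matrix of rank 10; reducing to Smith normal form yields diagonal entries (1,1,1,1,1,1,1,1,1,2).

From H_k ≅ ker(∂_k) / im(∂_{k+1}) we obtain:

  H_0: rank C_0 − rank ∂_1 = 6 − 5 = 1, and the invariant factors of ∂_1 are all 1, so H_0 ≅ Z.
  H_1: rank ker ∂_1 − rank ∂_2 = (15 − 5) − 10 = 0, and ∂_2 has invariant factor 2 > 1, so H_1 ≅ Z_2.
  H_2: rank ker ∂_2 − rank ∂_3 = (10 − 10) − 0 = 0, and there is no ∂_3, so H_2 ≅ 0.

(K is a triangulation of the real projective plane RP^2.)

H_0 = Z,  H_1 = Z_2,  H_2 = 0.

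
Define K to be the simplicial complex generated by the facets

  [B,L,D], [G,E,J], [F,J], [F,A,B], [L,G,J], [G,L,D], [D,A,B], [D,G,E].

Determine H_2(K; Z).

H_2 ≅ 0.

Fix the vertex order A < B < D < E < F < G < J < L and write every simplex with vertices in increasing order. Then dim K = 2 and the simplices of K are:

  0-simplices (8): A, B, D, E, F, G, J, L
  1-simplices (15): AB, AD, AF, BD, BF, BL, DE, DG, DL, EG, EJ, FJ, GJ, GL, JL
  2-simplices (7): ABD, ABF, BDL, DEG, DGL, EGJ, GJL

so the chain groups are C_0 ≅ Z^8, C_1 ≅ Z^15, C_2 ≅ Z^7.

Boundary ∂_1: C_1 → C_0 maps an edge to its endpoints' difference, ∂[p,q] = q − p.
The resulting 8×15 matrix has rank 7, and its Smith normal form has invariant factors (1,1,1,1,1,1,1).

Boundary ∂_2: C_2 → C_1 maps a triangle to the signed sum of its edges. For instance
  ∂DGL = GL − DL + DG,
  ∂ABD = BD − AD + AB.
As a 15×7 matrix over Z this has rank 7, with invariant factors (1,1,1,1,1,1,1).

Computing H_k = (kernel of ∂_k) / (image of ∂_{k+1}):

  H_2: rank ker ∂_2 − rank ∂_3 = (7 − 7) − 0 = 0, and there is no ∂_3, so H_2 ≅ 0.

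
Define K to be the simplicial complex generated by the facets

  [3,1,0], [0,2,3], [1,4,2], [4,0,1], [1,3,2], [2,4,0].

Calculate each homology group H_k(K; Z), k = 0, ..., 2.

We work with the vertex ordering 0 < 1 < 2 < 3 < 4. The simplices of K, each written with vertices in increasing order, are:

  0-simplices (5): [0], [1], [2], [3], [4]
  1-simplices (9): [0,1], [0,2], [0,3], [0,4], [1,2], [1,3], [1,4], [2,3], [2,4]
  2-simplices (6): [0,1,3], [0,1,4], [0,2,3], [0,2,4], [1,2,3], [1,2,4]

Hence C_0 ≅ Z^5, C_1 ≅ Z^9, C_2 ≅ Z^6.

∂_1: C_1 → C_0 maps an edge to its endpoints' difference, ∂[p,q] = q − p. For instance
  ∂[1,3] = [3] − [1].
The resulting 5×9 matrix has rank 4, and its Smith normal form has invariant factors (1,1,1,1).

The boundary map ∂_2: C_2 → C_1 maps a triangle to the signed sum of its edges. For instance
  ∂[1,2,3] = [2,3] − [1,3] + [1,2],
  ∂[0,2,3] = [2,3] − [0,3] + [0,2].
This gives a 9×6 integer matrix of rank 5; reducing to Smith normal form yields diagonal entries (1,1,1,1,1).

From H_k ≅ ker(∂_k) / im(∂_{k+1}) we obtain:

  H_0: rank C_0 − rank ∂_1 = 5 − 4 = 1, and the invariant factors of ∂_1 are all 1, so H_0 ≅ Z.
  H_1: rank ker ∂_1 − rank ∂_2 = (9 − 4) − 5 = 0, and the invariant factors of ∂_2 are all 1, so H_1 ≅ 0.
  H_2: rank ker ∂_2 − rank ∂_3 = (6 − 5) − 0 = 1, and there is no ∂_3, so H_2 ≅ Z.

As a check, the Euler characteristic is 5 − 9 + 6 = 2, which agrees with 1 − 0 + 1 = 2.

H_0 ≅ Z,  H_1 = 0,  H_2 ≅ Z.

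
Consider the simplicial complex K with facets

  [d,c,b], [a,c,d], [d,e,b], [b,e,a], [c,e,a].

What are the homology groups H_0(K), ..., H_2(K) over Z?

Fix the vertex order a < b < c < d < e and write every simplex with vertices in increasing order. Then dim K = 2 and the simplices of K are:

  0-simplices (5): a, b, c, d, e
  1-simplices (10): ab, ac, ad, ae, bc, bd, be, cd, ce, de
  2-simplices (5): abe, acd, ace, bcd, bde

Hence C_0 ≅ Z^5, C_1 ≅ Z^10, C_2 ≅ Z^5.

∂_1: C_1 → C_0 is given by ∂[p,q] = [q] − [p]. For instance
  ∂cd = d − c.
The 5×10 boundary matrix has rank 4 and Smith normal form diag(1,1,1,1).

Boundary ∂_2: C_2 → C_1 acts by ∂[p,q,r] = [q,r] − [p,r] + [p,q]. For instance
  ∂bde = de − be + bd,
  ∂ace = ce − ae + ac.
The 10×5 boundary matrix has rank 5 and Smith normal form diag(1,1,1,1,1).

Computing H_k = (kernel of ∂_k) / (image of ∂_{k+1}):

  H_0: rank C_0 − rank ∂_1 = 5 − 4 = 1, and the invariant factors of ∂_1 are all 1, so H_0 = Z.
  H_1: rank ker ∂_1 − rank ∂_2 = (10 − 4) − 5 = 1, and the invariant factors of ∂_2 are all 1, so H_1 = Z.
  H_2: rank ker ∂_2 − rank ∂_3 = (5 − 5) − 0 = 0, and there is no ∂_3, so H_2 = 0.

As a check, the Euler characteristic is 5 − 10 + 5 = 0, which agrees with 1 − 1 + 0 = 0.

H_0 = Z,  H_1 = Z,  H_2 = 0.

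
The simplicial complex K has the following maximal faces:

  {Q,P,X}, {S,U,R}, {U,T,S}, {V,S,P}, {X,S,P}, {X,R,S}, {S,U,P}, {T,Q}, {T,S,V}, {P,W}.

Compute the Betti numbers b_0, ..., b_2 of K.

Take the total order P < Q < R < S < T < U < V < W < X on the vertex set. Then K (dimension 2) consists of the simplices:

  0-simplices (9): P, Q, R, S, T, U, V, W, X
  1-simplices (17): PQ, PS, PU, PV, PW, PX, QT, QX, RS, RU, RX, ST, SU, SV, SX, TU, TV
  2-simplices (8): PQX, PSU, PSV, PSX, RSU, RSX, STU, STV

giving chain groups C_0 ≅ Z^9, C_1 ≅ Z^17, C_2 ≅ Z^8.

Boundary ∂_1: C_1 → C_0 is given by ∂[p,q] = [q] − [p].
The 9×17 boundary matrix has rank 8 and Smith normal form diag(1,1,1,1,1,1,1,1).

∂_2: C_2 → C_1 maps a triangle to the signed sum of its edges. For instance
  ∂PSX = SX − PX + PS,
  ∂STU = TU − SU + ST.
As a 17×8 matrix over Z this has rank 8, with invariant factors (1,1,1,1,1,1,1,1).

From H_k ≅ ker(∂_k) / im(∂_{k+1}) we obtain:

  H_0: rank C_0 − rank ∂_1 = 9 − 8 = 1, and the invariant factors of ∂_1 are all 1, so H_0 = Z.
  H_1: rank ker ∂_1 − rank ∂_2 = (17 − 8) − 8 = 1, and the invariant factors of ∂_2 are all 1, so H_1 = Z.
  H_2: rank ker ∂_2 − rank ∂_3 = (8 − 8) − 0 = 0, and there is no ∂_3, so H_2 = 0.

Hence the Betti numbers are b_0 = 1, b_1 = 1, b_2 = 0.

b_0 = 1, b_1 = 1, b_2 = 0.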